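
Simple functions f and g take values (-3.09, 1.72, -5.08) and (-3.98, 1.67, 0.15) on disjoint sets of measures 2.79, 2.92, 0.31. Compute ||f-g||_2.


Step 1: Compute differences f_i - g_i:
  -3.09 - -3.98 = 0.89
  1.72 - 1.67 = 0.05
  -5.08 - 0.15 = -5.23
Step 2: Compute |diff|^2 * measure for each set:
  |0.89|^2 * 2.79 = 0.7921 * 2.79 = 2.209959
  |0.05|^2 * 2.92 = 0.0025 * 2.92 = 0.0073
  |-5.23|^2 * 0.31 = 27.3529 * 0.31 = 8.479399
Step 3: Sum = 10.696658
Step 4: ||f-g||_2 = (10.696658)^(1/2) = 3.270575


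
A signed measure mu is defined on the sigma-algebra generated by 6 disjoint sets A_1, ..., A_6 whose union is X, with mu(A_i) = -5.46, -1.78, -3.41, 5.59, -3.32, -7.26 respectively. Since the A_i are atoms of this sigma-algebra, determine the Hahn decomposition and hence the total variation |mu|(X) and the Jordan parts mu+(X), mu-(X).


Step 1: Every measurable set is a union of atoms (the cells / points), so a Hahn decomposition is
  obtained by grouping atoms by sign: P = union of atoms with mu > 0, N = union of the remaining atoms.
  Atoms in P (indices): 4;  atoms in N (indices): 1, 2, 3, 5, 6
  Positive values: 5.59
  Negative values: -5.46, -1.78, -3.41, -3.32, -7.26
Step 2: mu+(X) = mu(P) = sum of positive atom values = 5.59
Step 3: mu-(X) = -mu(N) = sum of |negative atom values| = 21.23
Step 4: |mu|(X) = mu+(X) + mu-(X) = 5.59 + 21.23 = 26.82


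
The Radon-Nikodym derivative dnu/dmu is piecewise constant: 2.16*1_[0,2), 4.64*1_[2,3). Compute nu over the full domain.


Integrate each piece of the Radon-Nikodym derivative:
Step 1: integral_0^2 2.16 dx = 2.16*(2-0) = 2.16*2 = 4.32
Step 2: integral_2^3 4.64 dx = 4.64*(3-2) = 4.64*1 = 4.64
Total: 4.32 + 4.64 = 8.96


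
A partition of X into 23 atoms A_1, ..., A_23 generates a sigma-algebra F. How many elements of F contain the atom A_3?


Each element of F is a union of some subset S of the 23 atoms.
The element contains A_3 iff A_3 is in S.
So we count subsets S of {A_1,...,A_23} with A_3 in S: choose freely among the other 22 atoms.
Count = 2^(23-1) = 2^22 = 4194304.


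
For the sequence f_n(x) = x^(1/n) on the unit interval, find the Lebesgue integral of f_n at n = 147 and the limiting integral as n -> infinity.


At n = 147: f_147(x) = x^(1/147).
Step 1: integral(x^(1/147), 0, 1) = [x^(1/147+1) / (1/147+1)] from 0 to 1
     = 1 / (1/147 + 1) = 1 / ((147+1)/147) = 147/(147+1)
     = 147/148 = 0.993243
Step 2: As n -> infinity, f_n(x) = x^(1/n) -> 1 for x in (0,1], and f_n is increasing in n.
By MCT, lim_n integral(f_n) = integral(lim_n f_n) = integral(1, 0, 1) = 1.
Step 3: Verify convergence: 147/148 = 0.993243 -> 1


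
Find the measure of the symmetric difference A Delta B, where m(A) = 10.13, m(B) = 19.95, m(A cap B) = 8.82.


m(A Delta B) = m(A) + m(B) - 2*m(A n B)
= 10.13 + 19.95 - 2*8.82
= 10.13 + 19.95 - 17.64
= 12.44


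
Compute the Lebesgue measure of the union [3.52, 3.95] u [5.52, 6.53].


For pairwise disjoint intervals, m(union) = sum of lengths.
= (3.95 - 3.52) + (6.53 - 5.52)
= 0.43 + 1.01
= 1.44


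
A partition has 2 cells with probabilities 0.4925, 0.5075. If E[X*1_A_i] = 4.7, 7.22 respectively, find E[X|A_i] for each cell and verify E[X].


For each cell A_i: E[X|A_i] = E[X*1_A_i] / P(A_i)
Step 1: E[X|A_1] = 4.7 / 0.4925 = 9.543147
Step 2: E[X|A_2] = 7.22 / 0.5075 = 14.226601
Verification: E[X] = sum E[X*1_A_i] = 4.7 + 7.22 = 11.92


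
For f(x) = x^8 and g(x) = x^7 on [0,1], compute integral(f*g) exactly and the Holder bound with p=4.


Step 1: Exact integral of f*g = integral(x^15, 0, 1) = 1/16
     = 0.0625
Step 2: Holder bound with p=4, q=1.333333:
  ||f||_p = (integral x^32 dx)^(1/4) = (1/33)^(1/4) = 0.417226
  ||g||_q = (integral x^9.333333 dx)^(1/1.333333) = (1/10.333333)^(1/1.333333) = 0.173508
Step 3: Holder bound = ||f||_p * ||g||_q = 0.417226 * 0.173508 = 0.072392
Verification: 0.0625 <= 0.072392 (Holder holds)


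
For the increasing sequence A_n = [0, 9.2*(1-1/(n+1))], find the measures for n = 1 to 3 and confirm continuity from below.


By continuity of measure from below: if A_n increases to A, then m(A_n) -> m(A).
Here A = [0, 9.2], so m(A) = 9.2
Step 1: a_1 = 9.2*(1 - 1/2) = 4.6, m(A_1) = 4.6
Step 2: a_2 = 9.2*(1 - 1/3) = 6.1333, m(A_2) = 6.1333
Step 3: a_3 = 9.2*(1 - 1/4) = 6.9, m(A_3) = 6.9
Limit: m(A_n) -> m([0,9.2]) = 9.2


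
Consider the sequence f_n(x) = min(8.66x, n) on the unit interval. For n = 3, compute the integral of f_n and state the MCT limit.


f(x) = 8.66x on [0,1]; f_n(x) = min(8.66x, n). At n = 3:
Step 1: f(x) reaches 3 at x = 3/8.66 = 0.34642
Step 2: integral(f_3) = integral(8.66x, 0, 0.34642) + integral(3, 0.34642, 1)
       = 8.66*0.34642^2/2 + 3*(1 - 0.34642)
       = 0.51963 + 1.960739
       = 2.48037
Step 3: As n -> infinity, f_n increases to f, so by MCT integral(f_n) -> integral(f) = 8.66/2 = 4.33.
Convergence: integral(f_3) = 2.48037 -> 4.33 as n -> infinity


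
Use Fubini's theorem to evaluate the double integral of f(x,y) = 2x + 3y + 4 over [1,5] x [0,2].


By Fubini, integrate in x first, then y.
Step 1: Fix y, integrate over x in [1,5]:
  integral(2x + 3y + 4, x=1..5)
  = 2*(5^2 - 1^2)/2 + (3y + 4)*(5 - 1)
  = 24 + (3y + 4)*4
  = 24 + 12y + 16
  = 40 + 12y
Step 2: Integrate over y in [0,2]:
  integral(40 + 12y, y=0..2)
  = 40*2 + 12*(2^2 - 0^2)/2
  = 80 + 24
  = 104


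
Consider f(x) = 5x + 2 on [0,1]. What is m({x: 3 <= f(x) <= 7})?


f^(-1)([3, 7]) = {x : 3 <= 5x + 2 <= 7}
Solving: (3 - 2)/5 <= x <= (7 - 2)/5
= [0.2, 1]
Intersecting with [0,1]: [0.2, 1]
Measure = 1 - 0.2 = 0.8


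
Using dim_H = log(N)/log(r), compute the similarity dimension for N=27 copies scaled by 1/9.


For a self-similar set with N copies scaled by 1/r:
dim_H = log(N)/log(r) = log(27)/log(9)
= 3.295837/2.197225
= 1.5


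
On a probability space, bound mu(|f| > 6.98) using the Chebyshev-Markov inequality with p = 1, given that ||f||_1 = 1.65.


Chebyshev/Markov inequality: mu(|f| > eps) <= (||f||_p / eps)^p
Step 1: ||f||_1 / eps = 1.65 / 6.98 = 0.23639
Step 2: Raise to power p = 1:
  (0.23639)^1 = 0.23639
Step 3: Therefore mu(|f| > 6.98) <= 0.23639


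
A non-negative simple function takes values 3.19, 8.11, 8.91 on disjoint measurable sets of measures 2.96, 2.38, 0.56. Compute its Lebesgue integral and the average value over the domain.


Step 1: Integral = sum(value_i * measure_i)
= 3.19*2.96 + 8.11*2.38 + 8.91*0.56
= 9.4424 + 19.3018 + 4.9896
= 33.7338
Step 2: Total measure of domain = 2.96 + 2.38 + 0.56 = 5.9
Step 3: Average value = 33.7338 / 5.9 = 5.717593


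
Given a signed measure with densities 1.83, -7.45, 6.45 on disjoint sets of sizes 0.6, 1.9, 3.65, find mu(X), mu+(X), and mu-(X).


Step 1: Compute signed measure on each set:
  Set 1: 1.83 * 0.6 = 1.098
  Set 2: -7.45 * 1.9 = -14.155
  Set 3: 6.45 * 3.65 = 23.5425
Step 2: Total signed measure = (1.098) + (-14.155) + (23.5425)
     = 10.4855
Step 3: Positive part mu+(X) = sum of positive contributions = 24.6405
Step 4: Negative part mu-(X) = |sum of negative contributions| = 14.155


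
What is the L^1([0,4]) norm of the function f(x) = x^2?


Step 1: ||f||_1 = (integral_0^4 |x^2|^1 dx)^(1/1)
     = (integral_0^4 x^2 dx)^(1/1)
Step 2: integral_0^4 x^2 dx = [x^3/(3)] from 0 to 4 = 4^3/3
     = 64/3 = 21.333333
Step 3: ||f||_1 = (21.333333)^(1/1) = 21.333333


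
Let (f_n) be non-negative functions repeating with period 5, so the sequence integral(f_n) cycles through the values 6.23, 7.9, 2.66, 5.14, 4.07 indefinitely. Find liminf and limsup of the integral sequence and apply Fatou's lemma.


The sequence (integral(f_n)) is periodic with period 5, repeating the values 6.23, 7.9, 2.66, 5.14, 4.07 indefinitely.
Step 1: For a periodic sequence, every tail (a_m, a_(m+1), ...) contains all 5 period values infinitely often.
Step 2: Hence inf of every tail = min of the period values = min(6.23, 7.9, 2.66, 5.14, 4.07) = 2.66.
        liminf_n integral(f_n) = sup over m of (inf of tail from m) = 2.66.
Step 3: Similarly sup of every tail = max of the period values = 7.9.
        limsup_n integral(f_n) = 7.9.
Step 4: Fatou's lemma: integral(liminf_n f_n) <= liminf_n integral(f_n) = 2.66.
        So the integral of the pointwise liminf is at most 2.66.


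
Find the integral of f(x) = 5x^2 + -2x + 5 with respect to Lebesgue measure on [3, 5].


The Lebesgue integral of a Riemann-integrable function agrees with the Riemann integral.
Antiderivative F(x) = (5/3)x^3 + (-2/2)x^2 + 5x
F(5) = (5/3)*5^3 + (-2/2)*5^2 + 5*5
     = (5/3)*125 + (-2/2)*25 + 5*5
     = 208.333333 + -25 + 25
     = 208.333333
F(3) = 51
Integral = F(5) - F(3) = 208.333333 - 51 = 157.333333


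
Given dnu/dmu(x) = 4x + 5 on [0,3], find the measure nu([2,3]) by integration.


nu(A) = integral_A (dnu/dmu) dmu = integral_2^3 (4x + 5) dx
Step 1: Antiderivative F(x) = (4/2)x^2 + 5x
Step 2: F(3) = (4/2)*3^2 + 5*3 = 18 + 15 = 33
Step 3: F(2) = (4/2)*2^2 + 5*2 = 8 + 10 = 18
Step 4: nu([2,3]) = F(3) - F(2) = 33 - 18 = 15


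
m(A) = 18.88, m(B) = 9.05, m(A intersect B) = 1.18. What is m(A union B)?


By inclusion-exclusion: m(A u B) = m(A) + m(B) - m(A n B)
= 18.88 + 9.05 - 1.18
= 26.75


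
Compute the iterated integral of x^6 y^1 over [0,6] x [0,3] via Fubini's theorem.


By Fubini's theorem, the double integral factors as a product of single integrals:
Step 1: integral_0^6 x^6 dx = [x^7/7] from 0 to 6
     = 6^7/7 = 39990.857143
Step 2: integral_0^3 y^1 dy = [y^2/2] from 0 to 3
     = 3^2/2 = 4.5
Step 3: Double integral = 39990.857143 * 4.5 = 179958.857143


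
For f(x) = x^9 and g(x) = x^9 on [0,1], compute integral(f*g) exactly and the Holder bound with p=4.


Step 1: Exact integral of f*g = integral(x^18, 0, 1) = 1/19
     = 0.052632
Step 2: Holder bound with p=4, q=1.333333:
  ||f||_p = (integral x^36 dx)^(1/4) = (1/37)^(1/4) = 0.405461
  ||g||_q = (integral x^12 dx)^(1/1.333333) = (1/13)^(1/1.333333) = 0.146064
Step 3: Holder bound = ||f||_p * ||g||_q = 0.405461 * 0.146064 = 0.059223
Verification: 0.052632 <= 0.059223 (Holder holds)


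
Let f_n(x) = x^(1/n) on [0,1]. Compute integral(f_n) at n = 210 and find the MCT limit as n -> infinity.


At n = 210: f_210(x) = x^(1/210).
Step 1: integral(x^(1/210), 0, 1) = [x^(1/210+1) / (1/210+1)] from 0 to 1
     = 1 / (1/210 + 1) = 1 / ((210+1)/210) = 210/(210+1)
     = 210/211 = 0.995261
Step 2: As n -> infinity, f_n(x) = x^(1/n) -> 1 for x in (0,1], and f_n is increasing in n.
By MCT, lim_n integral(f_n) = integral(lim_n f_n) = integral(1, 0, 1) = 1.
Step 3: Verify convergence: 210/211 = 0.995261 -> 1


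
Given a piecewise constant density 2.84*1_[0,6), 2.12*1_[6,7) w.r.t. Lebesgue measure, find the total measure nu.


Integrate each piece of the Radon-Nikodym derivative:
Step 1: integral_0^6 2.84 dx = 2.84*(6-0) = 2.84*6 = 17.04
Step 2: integral_6^7 2.12 dx = 2.12*(7-6) = 2.12*1 = 2.12
Total: 17.04 + 2.12 = 19.16


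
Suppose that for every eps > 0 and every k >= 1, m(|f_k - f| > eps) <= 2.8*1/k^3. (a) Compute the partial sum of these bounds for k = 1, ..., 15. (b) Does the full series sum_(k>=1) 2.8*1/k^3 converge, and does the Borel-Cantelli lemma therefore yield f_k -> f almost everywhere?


Step 1: List the terms 2.8*1/k^3 for k = 1 to 15:
  k=1: 2.8
  k=2: 0.35
  k=3: 0.103704
  k=4: 0.04375
  k=5: 0.0224
  k=6: 0.012963
  k=7: 0.008163
  k=8: 0.005469
  k=9: 0.003841
  k=10: 0.0028
  k=11: 0.002104
  k=12: 0.00162
  k=13: 0.001274
  k=14: 0.00102
  k=15: 8.296296e-04
Step 2: Partial sum = 2.8 + 0.35 + 0.103704 + 0.04375 + 0.0224 + 0.012963 + 0.008163 + 0.005469 + 0.003841 + 0.0028 + 0.002104 + 0.00162 + 0.001274 + 0.00102 + 8.296296e-04
     = 3.359938
Step 3: The full series sum_(k>=1) 2.8*1/k^3 converges (p-series with p = 3 > 1; a constant multiple of a convergent series converges).
Step 4: Fix eps > 0. Since sum_k m(|f_k - f| > eps) < infinity, the Borel-Cantelli lemma gives
        m(limsup_k {|f_k - f| > eps}) = 0, i.e. for a.e. x, |f_k(x) - f(x)| <= eps for all large k.
        Applying this with eps = 1/j for j = 1, 2, ... and intersecting the countably many full-measure sets,
        for a.e. x we get limsup_k |f_k(x) - f(x)| <= 1/j for every j, hence f_k -> f almost everywhere.
Conclusion: series converges; Borel-Cantelli yields f_k -> f a.e.


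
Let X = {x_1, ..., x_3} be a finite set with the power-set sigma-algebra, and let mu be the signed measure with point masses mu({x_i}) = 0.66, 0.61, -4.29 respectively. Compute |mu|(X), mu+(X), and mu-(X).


Step 1: Every measurable set is a union of atoms (the cells / points), so a Hahn decomposition is
  obtained by grouping atoms by sign: P = union of atoms with mu > 0, N = union of the remaining atoms.
  Atoms in P (indices): 1, 2;  atoms in N (indices): 3
  Positive values: 0.66, 0.61
  Negative values: -4.29
Step 2: mu+(X) = mu(P) = sum of positive atom values = 1.27
Step 3: mu-(X) = -mu(N) = sum of |negative atom values| = 4.29
Step 4: |mu|(X) = mu+(X) + mu-(X) = 1.27 + 4.29 = 5.56


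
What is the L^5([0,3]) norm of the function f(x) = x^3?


Step 1: ||f||_5 = (integral_0^3 |x^3|^5 dx)^(1/5)
     = (integral_0^3 x^15 dx)^(1/5)
Step 2: integral_0^3 x^15 dx = [x^16/(16)] from 0 to 3 = 3^16/16
     = 43046721/16 = 2.690420e+06
Step 3: ||f||_5 = (2.690420e+06)^(1/5) = 19.318083


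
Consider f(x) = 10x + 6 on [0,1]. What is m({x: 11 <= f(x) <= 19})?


f^(-1)([11, 19]) = {x : 11 <= 10x + 6 <= 19}
Solving: (11 - 6)/10 <= x <= (19 - 6)/10
= [0.5, 1.3]
Intersecting with [0,1]: [0.5, 1]
Measure = 1 - 0.5 = 0.5


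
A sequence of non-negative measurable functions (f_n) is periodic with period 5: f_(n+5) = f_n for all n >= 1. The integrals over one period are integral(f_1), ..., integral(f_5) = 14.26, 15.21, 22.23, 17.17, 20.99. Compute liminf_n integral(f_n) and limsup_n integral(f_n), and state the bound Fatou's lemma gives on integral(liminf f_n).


The sequence (integral(f_n)) is periodic with period 5, repeating the values 14.26, 15.21, 22.23, 17.17, 20.99 indefinitely.
Step 1: For a periodic sequence, every tail (a_m, a_(m+1), ...) contains all 5 period values infinitely often.
Step 2: Hence inf of every tail = min of the period values = min(14.26, 15.21, 22.23, 17.17, 20.99) = 14.26.
        liminf_n integral(f_n) = sup over m of (inf of tail from m) = 14.26.
Step 3: Similarly sup of every tail = max of the period values = 22.23.
        limsup_n integral(f_n) = 22.23.
Step 4: Fatou's lemma: integral(liminf_n f_n) <= liminf_n integral(f_n) = 14.26.
        So the integral of the pointwise liminf is at most 14.26.


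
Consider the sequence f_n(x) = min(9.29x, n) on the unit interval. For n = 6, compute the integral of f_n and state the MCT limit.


f(x) = 9.29x on [0,1]; f_n(x) = min(9.29x, n). At n = 6:
Step 1: f(x) reaches 6 at x = 6/9.29 = 0.645856
Step 2: integral(f_6) = integral(9.29x, 0, 0.645856) + integral(6, 0.645856, 1)
       = 9.29*0.645856^2/2 + 6*(1 - 0.645856)
       = 1.937567 + 2.124865
       = 4.062433
Step 3: As n -> infinity, f_n increases to f, so by MCT integral(f_n) -> integral(f) = 9.29/2 = 4.645.
Convergence: integral(f_6) = 4.062433 -> 4.645 as n -> infinity


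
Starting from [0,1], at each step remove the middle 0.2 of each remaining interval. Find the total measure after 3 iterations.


Step 1: At each step, fraction remaining = 1 - 0.2 = 0.8
Step 2: After 3 steps, measure = (0.8)^3
Step 3: Computing the power step by step:
  After step 1: 0.8
  After step 2: 0.64
  After step 3: 0.512
Result = 0.512


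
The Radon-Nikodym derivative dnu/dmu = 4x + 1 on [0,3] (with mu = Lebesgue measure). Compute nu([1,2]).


nu(A) = integral_A (dnu/dmu) dmu = integral_1^2 (4x + 1) dx
Step 1: Antiderivative F(x) = (4/2)x^2 + 1x
Step 2: F(2) = (4/2)*2^2 + 1*2 = 8 + 2 = 10
Step 3: F(1) = (4/2)*1^2 + 1*1 = 2 + 1 = 3
Step 4: nu([1,2]) = F(2) - F(1) = 10 - 3 = 7


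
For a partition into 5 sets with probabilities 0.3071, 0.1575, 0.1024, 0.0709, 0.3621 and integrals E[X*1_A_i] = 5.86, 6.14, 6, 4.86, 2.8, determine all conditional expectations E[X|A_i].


For each cell A_i: E[X|A_i] = E[X*1_A_i] / P(A_i)
Step 1: E[X|A_1] = 5.86 / 0.3071 = 19.081732
Step 2: E[X|A_2] = 6.14 / 0.1575 = 38.984127
Step 3: E[X|A_3] = 6 / 0.1024 = 58.59375
Step 4: E[X|A_4] = 4.86 / 0.0709 = 68.54725
Step 5: E[X|A_5] = 2.8 / 0.3621 = 7.732671
Verification: E[X] = sum E[X*1_A_i] = 5.86 + 6.14 + 6 + 4.86 + 2.8 = 25.66


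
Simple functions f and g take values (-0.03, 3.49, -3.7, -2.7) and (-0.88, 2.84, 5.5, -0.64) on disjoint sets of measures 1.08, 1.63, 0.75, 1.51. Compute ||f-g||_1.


Step 1: Compute differences f_i - g_i:
  -0.03 - -0.88 = 0.85
  3.49 - 2.84 = 0.65
  -3.7 - 5.5 = -9.2
  -2.7 - -0.64 = -2.06
Step 2: Compute |diff|^1 * measure for each set:
  |0.85|^1 * 1.08 = 0.85 * 1.08 = 0.918
  |0.65|^1 * 1.63 = 0.65 * 1.63 = 1.0595
  |-9.2|^1 * 0.75 = 9.2 * 0.75 = 6.9
  |-2.06|^1 * 1.51 = 2.06 * 1.51 = 3.1106
Step 3: Sum = 11.9881
Step 4: ||f-g||_1 = (11.9881)^(1/1) = 11.9881


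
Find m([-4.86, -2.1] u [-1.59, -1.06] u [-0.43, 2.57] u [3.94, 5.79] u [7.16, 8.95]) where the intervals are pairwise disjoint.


For pairwise disjoint intervals, m(union) = sum of lengths.
= (-2.1 - -4.86) + (-1.06 - -1.59) + (2.57 - -0.43) + (5.79 - 3.94) + (8.95 - 7.16)
= 2.76 + 0.53 + 3 + 1.85 + 1.79
= 9.93


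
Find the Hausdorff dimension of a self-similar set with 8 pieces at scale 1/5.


For a self-similar set with N copies scaled by 1/r:
dim_H = log(N)/log(r) = log(8)/log(5)
= 2.079442/1.609438
= 1.29203


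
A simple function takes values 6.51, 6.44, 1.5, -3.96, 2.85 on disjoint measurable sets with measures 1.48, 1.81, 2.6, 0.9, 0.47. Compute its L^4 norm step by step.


Step 1: Compute |f_i|^4 for each value:
  |6.51|^4 = 1796.072876
  |6.44|^4 = 1720.059497
  |1.5|^4 = 5.0625
  |-3.96|^4 = 245.912579
  |2.85|^4 = 65.975006
Step 2: Multiply by measures and sum:
  1796.072876 * 1.48 = 2658.187856
  1720.059497 * 1.81 = 3113.307689
  5.0625 * 2.6 = 13.1625
  245.912579 * 0.9 = 221.321321
  65.975006 * 0.47 = 31.008253
Sum = 2658.187856 + 3113.307689 + 13.1625 + 221.321321 + 31.008253 = 6036.98762
Step 3: Take the p-th root:
||f||_4 = (6036.98762)^(1/4) = 8.81465


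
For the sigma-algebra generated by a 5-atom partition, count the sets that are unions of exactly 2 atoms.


Each element of F is a union of some subset of the 5 atoms.
Elements that are unions of exactly 2 atoms correspond to 2-element subsets of the 5 atoms.
Count = C(5, 2) = 5! / (2! * 3!) = 10.


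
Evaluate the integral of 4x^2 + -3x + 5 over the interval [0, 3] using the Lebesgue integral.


The Lebesgue integral of a Riemann-integrable function agrees with the Riemann integral.
Antiderivative F(x) = (4/3)x^3 + (-3/2)x^2 + 5x
F(3) = (4/3)*3^3 + (-3/2)*3^2 + 5*3
     = (4/3)*27 + (-3/2)*9 + 5*3
     = 36 + -13.5 + 15
     = 37.5
F(0) = 0.0
Integral = F(3) - F(0) = 37.5 - 0.0 = 37.5


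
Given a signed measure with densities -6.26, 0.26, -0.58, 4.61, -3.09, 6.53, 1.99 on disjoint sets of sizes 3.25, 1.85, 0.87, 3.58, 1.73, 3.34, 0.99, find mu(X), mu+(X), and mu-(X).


Step 1: Compute signed measure on each set:
  Set 1: -6.26 * 3.25 = -20.345
  Set 2: 0.26 * 1.85 = 0.481
  Set 3: -0.58 * 0.87 = -0.5046
  Set 4: 4.61 * 3.58 = 16.5038
  Set 5: -3.09 * 1.73 = -5.3457
  Set 6: 6.53 * 3.34 = 21.8102
  Set 7: 1.99 * 0.99 = 1.9701
Step 2: Total signed measure = (-20.345) + (0.481) + (-0.5046) + (16.5038) + (-5.3457) + (21.8102) + (1.9701)
     = 14.5698
Step 3: Positive part mu+(X) = sum of positive contributions = 40.7651
Step 4: Negative part mu-(X) = |sum of negative contributions| = 26.1953


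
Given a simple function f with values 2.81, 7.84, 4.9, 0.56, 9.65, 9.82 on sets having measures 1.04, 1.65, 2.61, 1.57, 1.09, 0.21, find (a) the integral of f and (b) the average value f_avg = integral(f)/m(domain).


Step 1: Integral = sum(value_i * measure_i)
= 2.81*1.04 + 7.84*1.65 + 4.9*2.61 + 0.56*1.57 + 9.65*1.09 + 9.82*0.21
= 2.9224 + 12.936 + 12.789 + 0.8792 + 10.5185 + 2.0622
= 42.1073
Step 2: Total measure of domain = 1.04 + 1.65 + 2.61 + 1.57 + 1.09 + 0.21 = 8.17
Step 3: Average value = 42.1073 / 8.17 = 5.153892


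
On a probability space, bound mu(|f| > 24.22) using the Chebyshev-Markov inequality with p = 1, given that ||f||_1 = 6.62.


Chebyshev/Markov inequality: mu(|f| > eps) <= (||f||_p / eps)^p
Step 1: ||f||_1 / eps = 6.62 / 24.22 = 0.273328
Step 2: Raise to power p = 1:
  (0.273328)^1 = 0.273328
Step 3: Therefore mu(|f| > 24.22) <= 0.273328


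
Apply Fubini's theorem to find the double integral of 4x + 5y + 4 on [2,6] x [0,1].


By Fubini, integrate in x first, then y.
Step 1: Fix y, integrate over x in [2,6]:
  integral(4x + 5y + 4, x=2..6)
  = 4*(6^2 - 2^2)/2 + (5y + 4)*(6 - 2)
  = 64 + (5y + 4)*4
  = 64 + 20y + 16
  = 80 + 20y
Step 2: Integrate over y in [0,1]:
  integral(80 + 20y, y=0..1)
  = 80*1 + 20*(1^2 - 0^2)/2
  = 80 + 10
  = 90


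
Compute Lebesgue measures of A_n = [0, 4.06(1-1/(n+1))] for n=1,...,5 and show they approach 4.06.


By continuity of measure from below: if A_n increases to A, then m(A_n) -> m(A).
Here A = [0, 4.06], so m(A) = 4.06
Step 1: a_1 = 4.06*(1 - 1/2) = 2.03, m(A_1) = 2.03
Step 2: a_2 = 4.06*(1 - 1/3) = 2.7067, m(A_2) = 2.7067
Step 3: a_3 = 4.06*(1 - 1/4) = 3.045, m(A_3) = 3.045
Step 4: a_4 = 4.06*(1 - 1/5) = 3.248, m(A_4) = 3.248
Step 5: a_5 = 4.06*(1 - 1/6) = 3.3833, m(A_5) = 3.3833
Limit: m(A_n) -> m([0,4.06]) = 4.06


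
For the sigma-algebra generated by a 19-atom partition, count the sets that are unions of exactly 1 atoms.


Each element of F is a union of some subset of the 19 atoms.
Elements that are unions of exactly 1 atoms correspond to 1-element subsets of the 19 atoms.
Count = C(19, 1) = 19! / (1! * 18!) = 19.


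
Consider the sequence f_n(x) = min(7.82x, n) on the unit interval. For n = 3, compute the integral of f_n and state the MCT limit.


f(x) = 7.82x on [0,1]; f_n(x) = min(7.82x, n). At n = 3:
Step 1: f(x) reaches 3 at x = 3/7.82 = 0.383632
Step 2: integral(f_3) = integral(7.82x, 0, 0.383632) + integral(3, 0.383632, 1)
       = 7.82*0.383632^2/2 + 3*(1 - 0.383632)
       = 0.575448 + 1.849105
       = 2.424552
Step 3: As n -> infinity, f_n increases to f, so by MCT integral(f_n) -> integral(f) = 7.82/2 = 3.91.
Convergence: integral(f_3) = 2.424552 -> 3.91 as n -> infinity


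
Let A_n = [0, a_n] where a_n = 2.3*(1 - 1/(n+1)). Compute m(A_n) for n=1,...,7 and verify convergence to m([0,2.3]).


By continuity of measure from below: if A_n increases to A, then m(A_n) -> m(A).
Here A = [0, 2.3], so m(A) = 2.3
Step 1: a_1 = 2.3*(1 - 1/2) = 1.15, m(A_1) = 1.15
Step 2: a_2 = 2.3*(1 - 1/3) = 1.5333, m(A_2) = 1.5333
Step 3: a_3 = 2.3*(1 - 1/4) = 1.725, m(A_3) = 1.725
Step 4: a_4 = 2.3*(1 - 1/5) = 1.84, m(A_4) = 1.84
Step 5: a_5 = 2.3*(1 - 1/6) = 1.9167, m(A_5) = 1.9167
Step 6: a_6 = 2.3*(1 - 1/7) = 1.9714, m(A_6) = 1.9714
Step 7: a_7 = 2.3*(1 - 1/8) = 2.0125, m(A_7) = 2.0125
Limit: m(A_n) -> m([0,2.3]) = 2.3


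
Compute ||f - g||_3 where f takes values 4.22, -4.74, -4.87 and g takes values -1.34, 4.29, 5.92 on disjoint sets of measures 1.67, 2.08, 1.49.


Step 1: Compute differences f_i - g_i:
  4.22 - -1.34 = 5.56
  -4.74 - 4.29 = -9.03
  -4.87 - 5.92 = -10.79
Step 2: Compute |diff|^3 * measure for each set:
  |5.56|^3 * 1.67 = 171.879616 * 1.67 = 287.038959
  |-9.03|^3 * 2.08 = 736.314327 * 2.08 = 1531.5338
  |-10.79|^3 * 1.49 = 1256.216039 * 1.49 = 1871.761898
Step 3: Sum = 3690.334657
Step 4: ||f-g||_3 = (3690.334657)^(1/3) = 15.453324


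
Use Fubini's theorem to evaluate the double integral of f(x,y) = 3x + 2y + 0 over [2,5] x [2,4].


By Fubini, integrate in x first, then y.
Step 1: Fix y, integrate over x in [2,5]:
  integral(3x + 2y + 0, x=2..5)
  = 3*(5^2 - 2^2)/2 + (2y + 0)*(5 - 2)
  = 31.5 + (2y + 0)*3
  = 31.5 + 6y + 0
  = 31.5 + 6y
Step 2: Integrate over y in [2,4]:
  integral(31.5 + 6y, y=2..4)
  = 31.5*2 + 6*(4^2 - 2^2)/2
  = 63 + 36
  = 99


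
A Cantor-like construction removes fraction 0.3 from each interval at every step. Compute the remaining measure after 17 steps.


Step 1: At each step, fraction remaining = 1 - 0.3 = 0.7
Step 2: After 17 steps, measure = (0.7)^17
Result = 0.002326


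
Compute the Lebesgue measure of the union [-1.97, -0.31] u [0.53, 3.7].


For pairwise disjoint intervals, m(union) = sum of lengths.
= (-0.31 - -1.97) + (3.7 - 0.53)
= 1.66 + 3.17
= 4.83


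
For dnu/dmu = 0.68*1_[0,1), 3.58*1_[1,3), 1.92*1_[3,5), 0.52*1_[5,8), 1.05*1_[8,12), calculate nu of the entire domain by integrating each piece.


Integrate each piece of the Radon-Nikodym derivative:
Step 1: integral_0^1 0.68 dx = 0.68*(1-0) = 0.68*1 = 0.68
Step 2: integral_1^3 3.58 dx = 3.58*(3-1) = 3.58*2 = 7.16
Step 3: integral_3^5 1.92 dx = 1.92*(5-3) = 1.92*2 = 3.84
Step 4: integral_5^8 0.52 dx = 0.52*(8-5) = 0.52*3 = 1.56
Step 5: integral_8^12 1.05 dx = 1.05*(12-8) = 1.05*4 = 4.2
Total: 0.68 + 7.16 + 3.84 + 1.56 + 4.2 = 17.44


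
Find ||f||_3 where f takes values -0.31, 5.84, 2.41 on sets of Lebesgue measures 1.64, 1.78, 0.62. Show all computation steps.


Step 1: Compute |f_i|^3 for each value:
  |-0.31|^3 = 0.029791
  |5.84|^3 = 199.176704
  |2.41|^3 = 13.997521
Step 2: Multiply by measures and sum:
  0.029791 * 1.64 = 0.048857
  199.176704 * 1.78 = 354.534533
  13.997521 * 0.62 = 8.678463
Sum = 0.048857 + 354.534533 + 8.678463 = 363.261853
Step 3: Take the p-th root:
||f||_3 = (363.261853)^(1/3) = 7.135207


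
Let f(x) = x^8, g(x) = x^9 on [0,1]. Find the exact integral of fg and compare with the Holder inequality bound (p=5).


Step 1: Exact integral of f*g = integral(x^17, 0, 1) = 1/18
     = 0.055556
Step 2: Holder bound with p=5, q=1.25:
  ||f||_p = (integral x^40 dx)^(1/5) = (1/41)^(1/5) = 0.475821
  ||g||_q = (integral x^11.25 dx)^(1/1.25) = (1/12.25)^(1/1.25) = 0.134738
Step 3: Holder bound = ||f||_p * ||g||_q = 0.475821 * 0.134738 = 0.064111
Verification: 0.055556 <= 0.064111 (Holder holds)


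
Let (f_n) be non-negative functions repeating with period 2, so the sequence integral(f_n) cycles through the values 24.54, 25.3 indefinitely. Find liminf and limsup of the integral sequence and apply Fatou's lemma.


The sequence (integral(f_n)) is periodic with period 2, repeating the values 24.54, 25.3 indefinitely.
Step 1: For a periodic sequence, every tail (a_m, a_(m+1), ...) contains all 2 period values infinitely often.
Step 2: Hence inf of every tail = min of the period values = min(24.54, 25.3) = 24.54.
        liminf_n integral(f_n) = sup over m of (inf of tail from m) = 24.54.
Step 3: Similarly sup of every tail = max of the period values = 25.3.
        limsup_n integral(f_n) = 25.3.
Step 4: Fatou's lemma: integral(liminf_n f_n) <= liminf_n integral(f_n) = 24.54.
        So the integral of the pointwise liminf is at most 24.54.


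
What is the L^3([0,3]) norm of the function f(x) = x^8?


Step 1: ||f||_3 = (integral_0^3 |x^8|^3 dx)^(1/3)
     = (integral_0^3 x^24 dx)^(1/3)
Step 2: integral_0^3 x^24 dx = [x^25/(25)] from 0 to 3 = 3^25/25
     = 847288609443/25 = 3.389154e+10
Step 3: ||f||_3 = (3.389154e+10)^(1/3) = 3236.163484


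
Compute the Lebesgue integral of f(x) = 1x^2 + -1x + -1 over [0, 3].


The Lebesgue integral of a Riemann-integrable function agrees with the Riemann integral.
Antiderivative F(x) = (1/3)x^3 + (-1/2)x^2 + -1x
F(3) = (1/3)*3^3 + (-1/2)*3^2 + -1*3
     = (1/3)*27 + (-1/2)*9 + -1*3
     = 9 + -4.5 + -3
     = 1.5
F(0) = 0.0
Integral = F(3) - F(0) = 1.5 - 0.0 = 1.5


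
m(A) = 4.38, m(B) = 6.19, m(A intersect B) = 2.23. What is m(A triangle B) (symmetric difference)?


m(A Delta B) = m(A) + m(B) - 2*m(A n B)
= 4.38 + 6.19 - 2*2.23
= 4.38 + 6.19 - 4.46
= 6.11


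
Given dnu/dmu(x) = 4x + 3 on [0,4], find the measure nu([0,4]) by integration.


nu(A) = integral_A (dnu/dmu) dmu = integral_0^4 (4x + 3) dx
Step 1: Antiderivative F(x) = (4/2)x^2 + 3x
Step 2: F(4) = (4/2)*4^2 + 3*4 = 32 + 12 = 44
Step 3: F(0) = (4/2)*0^2 + 3*0 = 0.0 + 0 = 0.0
Step 4: nu([0,4]) = F(4) - F(0) = 44 - 0.0 = 44


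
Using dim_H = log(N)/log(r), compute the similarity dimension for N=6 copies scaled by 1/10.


For a self-similar set with N copies scaled by 1/r:
dim_H = log(N)/log(r) = log(6)/log(10)
= 1.791759/2.302585
= 0.778151


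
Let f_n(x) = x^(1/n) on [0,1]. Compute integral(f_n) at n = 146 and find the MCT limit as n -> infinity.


At n = 146: f_146(x) = x^(1/146).
Step 1: integral(x^(1/146), 0, 1) = [x^(1/146+1) / (1/146+1)] from 0 to 1
     = 1 / (1/146 + 1) = 1 / ((146+1)/146) = 146/(146+1)
     = 146/147 = 0.993197
Step 2: As n -> infinity, f_n(x) = x^(1/n) -> 1 for x in (0,1], and f_n is increasing in n.
By MCT, lim_n integral(f_n) = integral(lim_n f_n) = integral(1, 0, 1) = 1.
Step 3: Verify convergence: 146/147 = 0.993197 -> 1


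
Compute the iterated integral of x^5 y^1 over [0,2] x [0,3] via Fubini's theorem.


By Fubini's theorem, the double integral factors as a product of single integrals:
Step 1: integral_0^2 x^5 dx = [x^6/6] from 0 to 2
     = 2^6/6 = 10.666667
Step 2: integral_0^3 y^1 dy = [y^2/2] from 0 to 3
     = 3^2/2 = 4.5
Step 3: Double integral = 10.666667 * 4.5 = 48


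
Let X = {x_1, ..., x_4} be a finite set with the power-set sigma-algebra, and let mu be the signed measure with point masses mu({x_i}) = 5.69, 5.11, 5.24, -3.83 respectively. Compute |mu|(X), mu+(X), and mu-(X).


Step 1: Every measurable set is a union of atoms (the cells / points), so a Hahn decomposition is
  obtained by grouping atoms by sign: P = union of atoms with mu > 0, N = union of the remaining atoms.
  Atoms in P (indices): 1, 2, 3;  atoms in N (indices): 4
  Positive values: 5.69, 5.11, 5.24
  Negative values: -3.83
Step 2: mu+(X) = mu(P) = sum of positive atom values = 16.04
Step 3: mu-(X) = -mu(N) = sum of |negative atom values| = 3.83
Step 4: |mu|(X) = mu+(X) + mu-(X) = 16.04 + 3.83 = 19.87


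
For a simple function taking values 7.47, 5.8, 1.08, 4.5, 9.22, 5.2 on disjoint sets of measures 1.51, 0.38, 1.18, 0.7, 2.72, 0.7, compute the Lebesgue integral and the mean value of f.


Step 1: Integral = sum(value_i * measure_i)
= 7.47*1.51 + 5.8*0.38 + 1.08*1.18 + 4.5*0.7 + 9.22*2.72 + 5.2*0.7
= 11.2797 + 2.204 + 1.2744 + 3.15 + 25.0784 + 3.64
= 46.6265
Step 2: Total measure of domain = 1.51 + 0.38 + 1.18 + 0.7 + 2.72 + 0.7 = 7.19
Step 3: Average value = 46.6265 / 7.19 = 6.48491


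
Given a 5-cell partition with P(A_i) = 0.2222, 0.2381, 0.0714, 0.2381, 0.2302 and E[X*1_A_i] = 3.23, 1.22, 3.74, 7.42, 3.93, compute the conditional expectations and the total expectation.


For each cell A_i: E[X|A_i] = E[X*1_A_i] / P(A_i)
Step 1: E[X|A_1] = 3.23 / 0.2222 = 14.536454
Step 2: E[X|A_2] = 1.22 / 0.2381 = 5.123898
Step 3: E[X|A_3] = 3.74 / 0.0714 = 52.380952
Step 4: E[X|A_4] = 7.42 / 0.2381 = 31.163377
Step 5: E[X|A_5] = 3.93 / 0.2302 = 17.072111
Verification: E[X] = sum E[X*1_A_i] = 3.23 + 1.22 + 3.74 + 7.42 + 3.93 = 19.54


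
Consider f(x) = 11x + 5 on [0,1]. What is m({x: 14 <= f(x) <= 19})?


f^(-1)([14, 19]) = {x : 14 <= 11x + 5 <= 19}
Solving: (14 - 5)/11 <= x <= (19 - 5)/11
= [0.818182, 1.272727]
Intersecting with [0,1]: [0.818182, 1]
Measure = 1 - 0.818182 = 0.181818


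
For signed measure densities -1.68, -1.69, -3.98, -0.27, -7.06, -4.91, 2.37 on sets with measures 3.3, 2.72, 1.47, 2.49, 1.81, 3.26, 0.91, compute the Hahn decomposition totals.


Step 1: Compute signed measure on each set:
  Set 1: -1.68 * 3.3 = -5.544
  Set 2: -1.69 * 2.72 = -4.5968
  Set 3: -3.98 * 1.47 = -5.8506
  Set 4: -0.27 * 2.49 = -0.6723
  Set 5: -7.06 * 1.81 = -12.7786
  Set 6: -4.91 * 3.26 = -16.0066
  Set 7: 2.37 * 0.91 = 2.1567
Step 2: Total signed measure = (-5.544) + (-4.5968) + (-5.8506) + (-0.6723) + (-12.7786) + (-16.0066) + (2.1567)
     = -43.2922
Step 3: Positive part mu+(X) = sum of positive contributions = 2.1567
Step 4: Negative part mu-(X) = |sum of negative contributions| = 45.4489


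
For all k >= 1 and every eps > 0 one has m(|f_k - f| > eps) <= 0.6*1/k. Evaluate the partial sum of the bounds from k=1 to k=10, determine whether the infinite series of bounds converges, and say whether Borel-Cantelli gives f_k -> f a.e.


Step 1: List the terms 0.6*1/k for k = 1 to 10:
  k=1: 0.6
  k=2: 0.3
  k=3: 0.2
  k=4: 0.15
  k=5: 0.12
  k=6: 0.1
  k=7: 0.085714
  k=8: 0.075
  k=9: 0.066667
  k=10: 0.06
Step 2: Partial sum = 0.6 + 0.3 + 0.2 + 0.15 + 0.12 + 0.1 + 0.085714 + 0.075 + 0.066667 + 0.06
     = 1.757381
Step 3: The full series sum_(k>=1) 0.6*1/k diverges (harmonic series, p = 1; a nonzero constant multiple of a divergent series diverges).
Step 4: The (first) Borel-Cantelli lemma requires a summable sequence of measures, so it does not apply here;
        from this bound alone no conclusion about a.e. convergence can be drawn (convergence in measure still
        gives an a.e.-convergent subsequence, but not a.e. convergence of the whole sequence).
Conclusion: series diverges; Borel-Cantelli is inconclusive about a.e. convergence of f_k.


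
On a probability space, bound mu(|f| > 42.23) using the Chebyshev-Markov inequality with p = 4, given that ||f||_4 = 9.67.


Chebyshev/Markov inequality: mu(|f| > eps) <= (||f||_p / eps)^p
Step 1: ||f||_4 / eps = 9.67 / 42.23 = 0.228984
Step 2: Raise to power p = 4:
  (0.228984)^4 = 0.002749
Step 3: Therefore mu(|f| > 42.23) <= 0.002749


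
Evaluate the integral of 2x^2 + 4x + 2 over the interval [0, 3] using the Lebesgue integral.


The Lebesgue integral of a Riemann-integrable function agrees with the Riemann integral.
Antiderivative F(x) = (2/3)x^3 + (4/2)x^2 + 2x
F(3) = (2/3)*3^3 + (4/2)*3^2 + 2*3
     = (2/3)*27 + (4/2)*9 + 2*3
     = 18 + 18 + 6
     = 42
F(0) = 0.0
Integral = F(3) - F(0) = 42 - 0.0 = 42


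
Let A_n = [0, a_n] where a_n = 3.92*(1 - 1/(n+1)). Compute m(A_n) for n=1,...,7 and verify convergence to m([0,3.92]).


By continuity of measure from below: if A_n increases to A, then m(A_n) -> m(A).
Here A = [0, 3.92], so m(A) = 3.92
Step 1: a_1 = 3.92*(1 - 1/2) = 1.96, m(A_1) = 1.96
Step 2: a_2 = 3.92*(1 - 1/3) = 2.6133, m(A_2) = 2.6133
Step 3: a_3 = 3.92*(1 - 1/4) = 2.94, m(A_3) = 2.94
Step 4: a_4 = 3.92*(1 - 1/5) = 3.136, m(A_4) = 3.136
Step 5: a_5 = 3.92*(1 - 1/6) = 3.2667, m(A_5) = 3.2667
Step 6: a_6 = 3.92*(1 - 1/7) = 3.36, m(A_6) = 3.36
Step 7: a_7 = 3.92*(1 - 1/8) = 3.43, m(A_7) = 3.43
Limit: m(A_n) -> m([0,3.92]) = 3.92


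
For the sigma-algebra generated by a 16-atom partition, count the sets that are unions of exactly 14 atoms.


Each element of F is a union of some subset of the 16 atoms.
Elements that are unions of exactly 14 atoms correspond to 14-element subsets of the 16 atoms.
Count = C(16, 14) = 16! / (14! * 2!) = 120.


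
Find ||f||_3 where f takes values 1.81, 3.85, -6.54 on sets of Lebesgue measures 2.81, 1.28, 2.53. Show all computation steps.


Step 1: Compute |f_i|^3 for each value:
  |1.81|^3 = 5.929741
  |3.85|^3 = 57.066625
  |-6.54|^3 = 279.726264
Step 2: Multiply by measures and sum:
  5.929741 * 2.81 = 16.662572
  57.066625 * 1.28 = 73.04528
  279.726264 * 2.53 = 707.707448
Sum = 16.662572 + 73.04528 + 707.707448 = 797.4153
Step 3: Take the p-th root:
||f||_3 = (797.4153)^(1/3) = 9.273169


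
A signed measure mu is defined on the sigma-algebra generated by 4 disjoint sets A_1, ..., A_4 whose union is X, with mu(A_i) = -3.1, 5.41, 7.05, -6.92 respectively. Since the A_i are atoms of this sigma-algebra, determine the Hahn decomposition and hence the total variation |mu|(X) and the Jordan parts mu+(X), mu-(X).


Step 1: Every measurable set is a union of atoms (the cells / points), so a Hahn decomposition is
  obtained by grouping atoms by sign: P = union of atoms with mu > 0, N = union of the remaining atoms.
  Atoms in P (indices): 2, 3;  atoms in N (indices): 1, 4
  Positive values: 5.41, 7.05
  Negative values: -3.1, -6.92
Step 2: mu+(X) = mu(P) = sum of positive atom values = 12.46
Step 3: mu-(X) = -mu(N) = sum of |negative atom values| = 10.02
Step 4: |mu|(X) = mu+(X) + mu-(X) = 12.46 + 10.02 = 22.48


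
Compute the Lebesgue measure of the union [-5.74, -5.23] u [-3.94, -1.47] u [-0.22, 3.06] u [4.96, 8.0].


For pairwise disjoint intervals, m(union) = sum of lengths.
= (-5.23 - -5.74) + (-1.47 - -3.94) + (3.06 - -0.22) + (8.0 - 4.96)
= 0.51 + 2.47 + 3.28 + 3.04
= 9.3


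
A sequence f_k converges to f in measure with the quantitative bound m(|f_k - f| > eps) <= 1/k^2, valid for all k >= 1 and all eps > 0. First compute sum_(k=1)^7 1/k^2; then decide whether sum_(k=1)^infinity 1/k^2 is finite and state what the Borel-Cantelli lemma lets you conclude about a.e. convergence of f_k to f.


Step 1: List the terms 1/k^2 for k = 1 to 7:
  k=1: 1
  k=2: 0.25
  k=3: 0.111111
  k=4: 0.0625
  k=5: 0.04
  k=6: 0.027778
  k=7: 0.020408
Step 2: Partial sum = 1 + 0.25 + 0.111111 + 0.0625 + 0.04 + 0.027778 + 0.020408
     = 1.511797
Step 3: The full series sum_(k>=1) 1/k^2 converges (p-series with p = 2 > 1; a constant multiple of a convergent series converges).
Step 4: Fix eps > 0. Since sum_k m(|f_k - f| > eps) < infinity, the Borel-Cantelli lemma gives
        m(limsup_k {|f_k - f| > eps}) = 0, i.e. for a.e. x, |f_k(x) - f(x)| <= eps for all large k.
        Applying this with eps = 1/j for j = 1, 2, ... and intersecting the countably many full-measure sets,
        for a.e. x we get limsup_k |f_k(x) - f(x)| <= 1/j for every j, hence f_k -> f almost everywhere.
Conclusion: series converges; Borel-Cantelli yields f_k -> f a.e.


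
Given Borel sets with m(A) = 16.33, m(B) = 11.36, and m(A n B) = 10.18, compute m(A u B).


By inclusion-exclusion: m(A u B) = m(A) + m(B) - m(A n B)
= 16.33 + 11.36 - 10.18
= 17.51


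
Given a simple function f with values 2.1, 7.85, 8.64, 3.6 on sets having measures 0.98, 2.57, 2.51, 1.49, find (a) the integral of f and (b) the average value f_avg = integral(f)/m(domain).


Step 1: Integral = sum(value_i * measure_i)
= 2.1*0.98 + 7.85*2.57 + 8.64*2.51 + 3.6*1.49
= 2.058 + 20.1745 + 21.6864 + 5.364
= 49.2829
Step 2: Total measure of domain = 0.98 + 2.57 + 2.51 + 1.49 = 7.55
Step 3: Average value = 49.2829 / 7.55 = 6.527536


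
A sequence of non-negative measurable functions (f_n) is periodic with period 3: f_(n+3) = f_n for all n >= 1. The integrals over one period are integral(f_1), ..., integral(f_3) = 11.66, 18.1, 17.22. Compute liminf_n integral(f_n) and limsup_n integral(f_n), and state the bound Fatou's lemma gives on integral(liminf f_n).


The sequence (integral(f_n)) is periodic with period 3, repeating the values 11.66, 18.1, 17.22 indefinitely.
Step 1: For a periodic sequence, every tail (a_m, a_(m+1), ...) contains all 3 period values infinitely often.
Step 2: Hence inf of every tail = min of the period values = min(11.66, 18.1, 17.22) = 11.66.
        liminf_n integral(f_n) = sup over m of (inf of tail from m) = 11.66.
Step 3: Similarly sup of every tail = max of the period values = 18.1.
        limsup_n integral(f_n) = 18.1.
Step 4: Fatou's lemma: integral(liminf_n f_n) <= liminf_n integral(f_n) = 11.66.
        So the integral of the pointwise liminf is at most 11.66.


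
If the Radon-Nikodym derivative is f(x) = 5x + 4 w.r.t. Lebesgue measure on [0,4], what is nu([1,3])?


nu(A) = integral_A (dnu/dmu) dmu = integral_1^3 (5x + 4) dx
Step 1: Antiderivative F(x) = (5/2)x^2 + 4x
Step 2: F(3) = (5/2)*3^2 + 4*3 = 22.5 + 12 = 34.5
Step 3: F(1) = (5/2)*1^2 + 4*1 = 2.5 + 4 = 6.5
Step 4: nu([1,3]) = F(3) - F(1) = 34.5 - 6.5 = 28


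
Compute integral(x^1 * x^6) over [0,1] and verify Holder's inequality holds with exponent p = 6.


Step 1: Exact integral of f*g = integral(x^7, 0, 1) = 1/8
     = 0.125
Step 2: Holder bound with p=6, q=1.2:
  ||f||_p = (integral x^6 dx)^(1/6) = (1/7)^(1/6) = 0.72302
  ||g||_q = (integral x^7.2 dx)^(1/1.2) = (1/8.2)^(1/1.2) = 0.173176
Step 3: Holder bound = ||f||_p * ||g||_q = 0.72302 * 0.173176 = 0.12521
Verification: 0.125 <= 0.12521 (Holder holds)


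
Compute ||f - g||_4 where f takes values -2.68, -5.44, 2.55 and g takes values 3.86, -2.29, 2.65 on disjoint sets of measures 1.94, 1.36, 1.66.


Step 1: Compute differences f_i - g_i:
  -2.68 - 3.86 = -6.54
  -5.44 - -2.29 = -3.15
  2.55 - 2.65 = -0.1
Step 2: Compute |diff|^4 * measure for each set:
  |-6.54|^4 * 1.94 = 1829.409767 * 1.94 = 3549.054947
  |-3.15|^4 * 1.36 = 98.456006 * 1.36 = 133.900169
  |-0.1|^4 * 1.66 = 1.000000e-04 * 1.66 = 1.660000e-04
Step 3: Sum = 3682.955282
Step 4: ||f-g||_4 = (3682.955282)^(1/4) = 7.790209
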